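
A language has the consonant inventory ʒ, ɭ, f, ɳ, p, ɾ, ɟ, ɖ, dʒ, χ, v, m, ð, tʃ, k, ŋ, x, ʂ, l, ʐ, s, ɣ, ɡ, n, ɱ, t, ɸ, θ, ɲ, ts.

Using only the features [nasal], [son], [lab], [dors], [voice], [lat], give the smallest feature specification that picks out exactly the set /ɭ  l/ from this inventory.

Every target segment is [+lateral] and no other inventory member is, so one feature is enough.

[+lat]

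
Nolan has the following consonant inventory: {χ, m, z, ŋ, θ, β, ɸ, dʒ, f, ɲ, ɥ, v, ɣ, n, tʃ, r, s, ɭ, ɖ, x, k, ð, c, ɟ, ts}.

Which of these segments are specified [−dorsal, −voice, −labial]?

θ, tʃ, s, ts

The [−dorsal] segments are /m, z, θ, β, ɸ, dʒ, f, v, n, tʃ, r, s, ɭ, ɖ, ð, ts/.
Of those, [−voice] gives /θ, ɸ, f, tʃ, s, ts/.
Among these, [−labial] leaves /θ, tʃ, s, ts/.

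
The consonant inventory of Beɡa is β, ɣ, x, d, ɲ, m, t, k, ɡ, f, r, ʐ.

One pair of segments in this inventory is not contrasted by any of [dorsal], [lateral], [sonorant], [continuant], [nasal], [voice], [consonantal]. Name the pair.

/β/ (voiced bilabial fricative) and /ʐ/ (voiced retroflex fricative) are both [−dorsal], [−lateral], [−sonorant], [+continuant], [−nasal], [+voice], [+consonantal], so none of the listed features separates them. (They do differ in [strident], [labial] and [coronal], which are not among the given features.) Every other pair in the inventory differs on at least one listed feature.

β, ʐ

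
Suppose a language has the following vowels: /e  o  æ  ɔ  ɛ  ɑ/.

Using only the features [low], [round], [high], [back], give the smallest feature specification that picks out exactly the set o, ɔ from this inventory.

The target set is precisely the extension of [+round] in this inventory.

[+round]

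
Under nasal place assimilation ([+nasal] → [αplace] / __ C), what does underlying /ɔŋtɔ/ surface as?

[ɔntɔ]

In /ɔŋtɔ/, the nasal /ŋ/ precedes /t/, which is [+coronal]. The nasal assimilates in place, becoming the [+coronal] nasal /n/. The surface form is [ɔntɔ].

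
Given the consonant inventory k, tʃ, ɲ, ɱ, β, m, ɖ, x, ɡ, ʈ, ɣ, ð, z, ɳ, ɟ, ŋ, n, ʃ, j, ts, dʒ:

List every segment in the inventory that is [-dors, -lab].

tʃ, ɖ, ʈ, ð, z, ɳ, n, ʃ, ts, dʒ

Checking each segment against [-dorsal], [-labial]: /tʃ/ (voiceless postalveolar affricate), /ɖ/ (voiced retroflex stop), /ʈ/ (voiceless retroflex stop), /ð/ (voiced dental fricative), /z/ (voiced alveolar fricative), /ɳ/ (retroflex nasal), among others, satisfy every feature; every other segment in the inventory fails at least one.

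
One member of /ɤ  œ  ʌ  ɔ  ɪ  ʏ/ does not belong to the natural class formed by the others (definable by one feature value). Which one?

[tense] groups all but one: /œ, ʌ, ʏ, ɪ, ɔ/ share [-tense] while /ɤ/ (mid back unrounded tense vowel) alone is [+tense]. Removing any other segment would not leave a single-feature class that excludes it.

ɤ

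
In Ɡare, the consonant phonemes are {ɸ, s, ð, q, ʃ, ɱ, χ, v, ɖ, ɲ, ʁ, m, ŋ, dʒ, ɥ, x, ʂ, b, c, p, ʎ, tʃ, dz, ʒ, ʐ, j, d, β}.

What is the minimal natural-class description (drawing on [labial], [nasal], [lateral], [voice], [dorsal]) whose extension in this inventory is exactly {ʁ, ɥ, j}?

[+voice, −nasal, −lateral, +dorsal]

Every target segment is [+voice], [−nasal], [−lateral], [+dorsal]; each remaining inventory member fails at least one of these. Each conjunct is needed — [−nasal, −lateral, +dorsal] alone would also admit /q, χ, x, c/; [+voice, −lateral, +dorsal] alone would also admit /ɲ, ŋ/; [+voice, −nasal, +dorsal] alone would also admit /ʎ/; [+voice, −nasal, −lateral] alone would also admit /ð, v, ɖ, dʒ, …/ — and no other combination of three listed features has exactly this extension, so four is the minimum.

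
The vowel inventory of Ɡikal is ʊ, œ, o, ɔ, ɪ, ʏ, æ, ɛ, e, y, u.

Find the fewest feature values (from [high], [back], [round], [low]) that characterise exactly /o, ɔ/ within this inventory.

[-high, +back]

/o, ɔ/ are all [-high], [+back], and no other segment in the inventory matches both values. Dropping any one of them over-generates: [+back] alone would also admit /ʊ, u/; [-high] alone would also admit /œ, æ, ɛ, e/. No other single listed feature picks out exactly this set either, so fewer than two features will not do.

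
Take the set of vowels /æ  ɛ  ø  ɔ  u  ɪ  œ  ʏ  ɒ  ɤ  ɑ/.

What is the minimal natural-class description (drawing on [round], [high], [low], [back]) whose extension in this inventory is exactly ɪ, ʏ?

[+high, −back]

Every target segment is [+high], [−back]; each remaining inventory member fails at least one of these. Each conjunct is needed — [−back] alone would also admit /æ, ɛ, ø, œ/; [+high] alone would also admit /u/ — and no other single listed feature has exactly this extension, so two is the minimum.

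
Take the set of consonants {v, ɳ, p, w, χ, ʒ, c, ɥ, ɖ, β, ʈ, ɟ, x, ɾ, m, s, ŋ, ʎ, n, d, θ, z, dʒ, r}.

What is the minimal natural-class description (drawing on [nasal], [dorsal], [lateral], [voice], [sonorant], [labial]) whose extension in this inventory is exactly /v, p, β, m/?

Every target segment is [+labial], [−dorsal]; each remaining inventory member fails at least one of these. Each conjunct is needed — [−dorsal] alone would also admit /ɳ, ʒ, ɖ, ʈ, …/; [+labial] alone would also admit /w, ɥ/ — and no other single listed feature has exactly this extension, so two is the minimum.

[+labial, −dorsal]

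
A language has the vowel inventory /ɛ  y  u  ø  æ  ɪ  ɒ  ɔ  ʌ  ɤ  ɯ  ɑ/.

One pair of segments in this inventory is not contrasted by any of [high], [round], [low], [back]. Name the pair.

/ʌ/ (mid back unrounded lax vowel) and /ɤ/ (mid back unrounded tense vowel) are both [−high], [−round], [−low], [+back], so none of the listed features separates them. (They do differ in [tense], which is not among the given features.) Every other pair in the inventory differs on at least one listed feature.

ʌ, ɤ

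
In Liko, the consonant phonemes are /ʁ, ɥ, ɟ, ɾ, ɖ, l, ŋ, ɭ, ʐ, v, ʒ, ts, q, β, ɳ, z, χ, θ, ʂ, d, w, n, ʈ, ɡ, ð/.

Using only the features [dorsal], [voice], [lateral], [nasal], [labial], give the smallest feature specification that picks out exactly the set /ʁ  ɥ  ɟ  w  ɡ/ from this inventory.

/ʁ, ɥ, ɟ, w, ɡ/ are all [+voice], [−nasal], [+dorsal], and no other segment in the inventory matches all three values. Dropping any one of them over-generates: [−nasal, +dorsal] alone would also admit /q, χ/; [+voice, +dorsal] alone would also admit /ŋ/; [+voice, −nasal] alone would also admit /ɾ, ɖ, l, ɭ, …/. No other combination of two listed features picks out exactly this set either, so fewer than three features will not do.

[+voice, −nasal, +dorsal]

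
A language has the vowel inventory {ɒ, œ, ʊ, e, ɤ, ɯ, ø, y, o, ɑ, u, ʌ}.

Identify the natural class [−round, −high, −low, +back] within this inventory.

Checking each segment against [−round], [−high], [−low], [+back]: /ɤ/ (mid back unrounded tense vowel), /ʌ/ (mid back unrounded lax vowel) satisfy every feature; every other segment in the inventory fails at least one.

ɤ, ʌ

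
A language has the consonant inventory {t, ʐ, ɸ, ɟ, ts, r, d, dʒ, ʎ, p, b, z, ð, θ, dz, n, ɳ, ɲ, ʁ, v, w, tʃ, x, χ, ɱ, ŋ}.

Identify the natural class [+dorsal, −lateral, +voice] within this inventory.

ɟ, ɲ, ʁ, w, ŋ

First, the [+dorsal] segments are /ɟ, ʎ, ɲ, ʁ, w, x, χ, ŋ/.
Of those, [−lateral] gives /ɟ, ɲ, ʁ, w, x, χ, ŋ/.
Among these, [+voice] leaves /ɟ, ɲ, ʁ, w, ŋ/.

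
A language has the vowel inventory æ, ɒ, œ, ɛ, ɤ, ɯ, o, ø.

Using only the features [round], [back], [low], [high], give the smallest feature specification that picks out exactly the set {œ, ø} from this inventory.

The class [-back], [+round] has exactly /œ, ø/ as its extension in this inventory. No smaller conjunction from the listed features achieves this: [+round] alone would also admit /ɒ, o/; [-back] alone would also admit /æ, ɛ/; and checking the remaining single features turns up none with this extension.

[-back, +round]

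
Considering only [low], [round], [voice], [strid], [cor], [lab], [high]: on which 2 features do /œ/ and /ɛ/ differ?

[labial], [round]

/œ/ (mid front rounded lax vowel) and /ɛ/ (mid front unrounded lax vowel) agree on [−low], [+voice], [−strident], [−coronal], [−high]. They differ on [labial] (/œ/ [+], /ɛ/ [−]), [round] (/œ/ [+], /ɛ/ [−]).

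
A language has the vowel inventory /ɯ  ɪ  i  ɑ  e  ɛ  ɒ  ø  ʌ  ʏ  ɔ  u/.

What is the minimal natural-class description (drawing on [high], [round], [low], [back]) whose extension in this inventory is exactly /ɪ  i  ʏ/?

The class [+high], [−back] has exactly /ɪ, i, ʏ/ as its extension in this inventory. No smaller conjunction from the listed features achieves this: [−back] alone would also admit /e, ɛ, ø/; [+high] alone would also admit /ɯ, u/; and checking the remaining single features turns up none with this extension.

[+high, −back]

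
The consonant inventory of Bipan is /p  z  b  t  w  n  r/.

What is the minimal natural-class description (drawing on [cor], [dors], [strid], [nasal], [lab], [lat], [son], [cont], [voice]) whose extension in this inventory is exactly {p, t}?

Every target segment is [−voice] and no other inventory member is, so one feature is enough.

[−voice]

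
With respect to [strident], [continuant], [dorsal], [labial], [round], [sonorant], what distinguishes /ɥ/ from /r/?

[labial], [round], [dorsal]

The two segments share [−strident], [+continuant], [+sonorant]. The only features from the list on which they differ: /ɥ/ is [+labial] while /r/ is [−labial]; /ɥ/ is [+round] while /r/ is [−round]; /ɥ/ is [+dorsal] while /r/ is [−dorsal].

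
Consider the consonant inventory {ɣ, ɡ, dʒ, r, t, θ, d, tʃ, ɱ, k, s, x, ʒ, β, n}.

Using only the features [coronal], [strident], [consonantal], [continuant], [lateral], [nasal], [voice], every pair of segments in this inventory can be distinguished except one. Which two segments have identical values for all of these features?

/β/ (voiced bilabial fricative) and /ɣ/ (voiced velar fricative) are both [−coronal], [−strident], [+consonantal], [+continuant], [−lateral], [−nasal], [+voice], so none of the listed features separates them. (They do differ in [labial] and [dorsal], which are not among the given features.) Every other pair in the inventory differs on at least one listed feature.

β, ɣ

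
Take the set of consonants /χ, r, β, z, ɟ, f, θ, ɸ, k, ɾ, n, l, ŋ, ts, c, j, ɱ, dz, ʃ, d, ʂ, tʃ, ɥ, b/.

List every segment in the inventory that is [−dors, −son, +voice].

β, z, dz, d, b

Checking each segment against [−dorsal], [−sonorant], [+voice]: /β/ (voiced bilabial fricative), /z/ (voiced alveolar fricative), /dz/ (voiced alveolar affricate), /d/ (voiced alveolar stop), /b/ (voiced bilabial stop) satisfy every feature; every other segment in the inventory fails at least one.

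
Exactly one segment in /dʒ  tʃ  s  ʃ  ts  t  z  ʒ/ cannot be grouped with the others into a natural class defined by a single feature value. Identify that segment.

/z, tʃ, ʃ, dʒ, s, ts, ʒ/ are all [+strident], but /t/ (voiceless alveolar stop) is [-strident]. No other single segment can be removed to leave a set sharing one feature value that the removed segment lacks, so /t/ is the odd one out.

t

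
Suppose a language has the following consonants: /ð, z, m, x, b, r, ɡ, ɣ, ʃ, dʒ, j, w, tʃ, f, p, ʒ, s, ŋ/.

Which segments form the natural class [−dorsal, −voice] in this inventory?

Checking each segment against [−dorsal], [−voice]: /ʃ/ (voiceless postalveolar fricative), /tʃ/ (voiceless postalveolar affricate), /f/ (voiceless labiodental fricative), /p/ (voiceless bilabial stop), /s/ (voiceless alveolar fricative) satisfy every feature; every other segment in the inventory fails at least one.

ʃ, tʃ, f, p, s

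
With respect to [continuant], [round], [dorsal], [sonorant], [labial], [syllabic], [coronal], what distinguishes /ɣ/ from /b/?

[continuant], [labial], [dorsal]

The two segments share [−round], [−sonorant], [−syllabic], [−coronal]. The only features from the list on which they differ: /ɣ/ is [+continuant] while /b/ is [−continuant]; /ɣ/ is [−labial] while /b/ is [+labial]; /ɣ/ is [+dorsal] while /b/ is [−dorsal].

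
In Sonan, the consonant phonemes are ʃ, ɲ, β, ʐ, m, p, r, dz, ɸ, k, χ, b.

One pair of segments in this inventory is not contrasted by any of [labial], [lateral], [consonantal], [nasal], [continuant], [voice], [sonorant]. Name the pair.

/ʃ/ (voiceless postalveolar fricative) and /χ/ (voiceless uvular fricative) are both [-labial], [-lateral], [+consonantal], [-nasal], [+continuant], [-voice], [-sonorant], so none of the listed features separates them. (They do differ in [coronal] and [dorsal], which are not among the given features.) Every other pair in the inventory differs on at least one listed feature.

ʃ, χ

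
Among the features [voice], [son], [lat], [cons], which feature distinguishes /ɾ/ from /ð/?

The two segments share [+voice], [−lateral], [+consonantal]. The only feature from the list on which they differ: /ɾ/ is [+sonorant] while /ð/ is [−sonorant].

[sonorant]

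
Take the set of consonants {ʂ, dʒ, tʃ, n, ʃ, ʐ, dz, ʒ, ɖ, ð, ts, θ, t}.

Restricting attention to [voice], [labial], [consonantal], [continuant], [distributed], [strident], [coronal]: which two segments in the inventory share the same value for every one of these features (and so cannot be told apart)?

ɖ, n

/ɖ/ (voiced retroflex stop) and /n/ (alveolar nasal) are both [+voice], [−labial], [+consonantal], [−continuant], [−distributed], [−strident], [+coronal], so none of the listed features separates them. (They do differ in [sonorant], [nasal] and [anterior], which are not among the given features.) Every other pair in the inventory differs on at least one listed feature.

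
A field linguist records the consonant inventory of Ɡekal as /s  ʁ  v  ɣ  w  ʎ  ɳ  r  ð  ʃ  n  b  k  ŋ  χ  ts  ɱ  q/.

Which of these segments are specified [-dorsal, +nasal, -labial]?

ɳ, n

The [-dorsal] segments are /s, v, ɳ, r, ð, ʃ, n, b, ts, ɱ/.
Then [+nasal] gives /ɳ, n, ɱ/.
Then [-labial] leaves /ɳ, n/.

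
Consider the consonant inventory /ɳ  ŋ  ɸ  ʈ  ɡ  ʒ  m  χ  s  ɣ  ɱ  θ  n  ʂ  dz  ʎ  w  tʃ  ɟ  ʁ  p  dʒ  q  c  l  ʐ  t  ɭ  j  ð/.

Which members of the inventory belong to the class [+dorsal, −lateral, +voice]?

ŋ, ɡ, ɣ, w, ɟ, ʁ, j

Checking each segment against [+dorsal], [−lateral], [+voice]: /ŋ/ (velar nasal), /ɡ/ (voiced velar stop), /ɣ/ (voiced velar fricative), /w/ (labial-velar glide), /ɟ/ (voiced palatal stop), /ʁ/ (voiced uvular fricative), among others, satisfy every feature; every other segment in the inventory fails at least one.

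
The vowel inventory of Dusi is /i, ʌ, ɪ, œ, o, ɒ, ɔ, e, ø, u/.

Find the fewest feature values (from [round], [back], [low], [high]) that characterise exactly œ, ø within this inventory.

/œ, ø/ are all [-back], [+round], and no other segment in the inventory matches both values. Dropping any one of them over-generates: [+round] alone would also admit /o, ɒ, ɔ, u/; [-back] alone would also admit /i, ɪ, e/. No other single listed feature picks out exactly this set either, so fewer than two features will not do.

[-back, +round]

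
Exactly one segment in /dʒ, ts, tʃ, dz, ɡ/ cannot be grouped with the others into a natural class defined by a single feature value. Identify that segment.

ɡ

[delayed release] (equivalently [strident], [coronal], [dorsal]) groups all but one: /tʃ, ts, dʒ, dz/ share [+delayed release] while /ɡ/ (voiced velar stop) alone is [-delayed release]. Removing any other segment would not leave a single-feature class that excludes it.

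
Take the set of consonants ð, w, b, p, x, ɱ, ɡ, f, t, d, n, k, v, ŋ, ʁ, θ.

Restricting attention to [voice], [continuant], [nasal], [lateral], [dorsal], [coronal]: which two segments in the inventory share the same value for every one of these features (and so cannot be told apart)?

ʁ, w

On the given features, /ʁ/ and /w/ have an identical profile: [+voice], [+continuant], [-nasal], [-lateral], [+dorsal], [-coronal]. No other two segments in the inventory coincide on all 6 features. (They do differ in [labial], [round] and [high], which are not among the given features.)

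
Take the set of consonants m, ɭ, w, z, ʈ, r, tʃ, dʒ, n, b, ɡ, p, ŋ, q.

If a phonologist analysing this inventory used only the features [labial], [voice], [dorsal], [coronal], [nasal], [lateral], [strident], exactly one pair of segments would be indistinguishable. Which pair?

dʒ, z

On the given features, /dʒ/ and /z/ have an identical profile: [−labial], [+voice], [−dorsal], [+coronal], [−nasal], [−lateral], [+strident]. No other two segments in the inventory coincide on all 7 features. (They do differ in [continuant], [anterior] and [distributed], which are not among the given features.)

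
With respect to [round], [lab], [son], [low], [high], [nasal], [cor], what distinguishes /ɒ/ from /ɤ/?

[labial], [round], [low]

/ɒ/ is the low back rounded vowel and /ɤ/ is the mid back unrounded tense vowel. Both are [+sonorant], [−high], [−nasal], [−coronal]. /ɒ/ is [+labial] while /ɤ/ is [−labial]; /ɒ/ is [+round] while /ɤ/ is [−round]; /ɒ/ is [+low] while /ɤ/ is [−low], so the distinguishing features are [labial], [round], [low].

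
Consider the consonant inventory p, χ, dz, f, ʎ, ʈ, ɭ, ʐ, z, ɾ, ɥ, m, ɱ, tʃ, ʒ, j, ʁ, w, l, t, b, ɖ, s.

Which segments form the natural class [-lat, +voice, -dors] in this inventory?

dz, ʐ, z, ɾ, m, ɱ, ʒ, b, ɖ

Among the inventory, the [-lateral] segments are /p, χ, dz, f, ʈ, ʐ, z, ɾ, ɥ, m, ɱ, tʃ, ʒ, j, ʁ, w, t, b, ɖ, s/.
Within that set, [+voice] gives /dz, ʐ, z, ɾ, ɥ, m, ɱ, ʒ, j, ʁ, w, b, ɖ/.
Among these, [-dorsal] leaves /dz, ʐ, z, ɾ, m, ɱ, ʒ, b, ɖ/.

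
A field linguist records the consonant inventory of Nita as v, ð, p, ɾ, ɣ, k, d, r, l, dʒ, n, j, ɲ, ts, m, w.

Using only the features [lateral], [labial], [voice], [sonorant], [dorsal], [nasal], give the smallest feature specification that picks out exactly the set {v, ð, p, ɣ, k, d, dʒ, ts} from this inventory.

Every target segment is [−sonorant] and no other inventory member is, so one feature is enough.

[−sonorant]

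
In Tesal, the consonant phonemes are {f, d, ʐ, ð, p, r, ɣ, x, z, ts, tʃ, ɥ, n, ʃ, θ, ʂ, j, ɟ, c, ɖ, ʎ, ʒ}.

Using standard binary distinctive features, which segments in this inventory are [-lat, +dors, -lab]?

ɣ, x, j, ɟ, c

Eliminate segments failing any feature: /f, d, ʐ, ð, p, r, z, ts, tʃ, n, ʃ, θ, ʂ, ɖ, ʒ/ are [-dorsal]; /ɥ/ is [+labial]; /ʎ/ is [+lateral]. The remaining /ɣ, x, j, ɟ, c/ satisfy [-lateral], [+dorsal], [-labial].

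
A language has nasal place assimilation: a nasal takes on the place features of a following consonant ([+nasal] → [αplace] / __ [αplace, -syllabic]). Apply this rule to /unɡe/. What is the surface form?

[uŋɡe]

/n/ sits before the [+dorsal] consonant /ɡ/, so it takes on [+dorsal] and surfaces as /ŋ/. The rest of the form is unaffected: [uŋɡe].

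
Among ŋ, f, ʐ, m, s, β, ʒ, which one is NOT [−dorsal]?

ŋ

Every segment except /ŋ/ is [−dorsal]. /ŋ/ (velar nasal) is [+dorsal], so it is the exception.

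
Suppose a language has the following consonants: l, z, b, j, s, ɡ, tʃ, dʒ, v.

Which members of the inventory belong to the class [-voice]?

s, tʃ

The feature [voice] marks segments produced with vocal-fold vibration. In this inventory /s, tʃ/ lack that property, so they are [-voice]; /l, z, b, j, ɡ, dʒ, v/ are [+voice].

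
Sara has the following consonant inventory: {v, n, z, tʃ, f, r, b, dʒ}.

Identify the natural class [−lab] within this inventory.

The [−labial] segments here are /n, z, tʃ, r, dʒ/; the remaining /v, f, b/ are [+labial].

n, z, tʃ, r, dʒ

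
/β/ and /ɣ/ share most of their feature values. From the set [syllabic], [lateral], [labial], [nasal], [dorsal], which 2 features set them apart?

[labial], [dorsal]

The two segments share [−syllabic], [−lateral], [−nasal]. The only features from the list on which they differ: /β/ is [+labial] while /ɣ/ is [−labial]; /β/ is [−dorsal] while /ɣ/ is [+dorsal].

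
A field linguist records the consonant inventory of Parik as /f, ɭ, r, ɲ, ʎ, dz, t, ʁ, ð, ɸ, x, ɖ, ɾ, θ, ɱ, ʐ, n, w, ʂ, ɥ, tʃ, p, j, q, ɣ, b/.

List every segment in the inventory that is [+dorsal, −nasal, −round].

ʎ, ʁ, x, j, q, ɣ

Eliminate segments failing any feature: /f, ɭ, r, dz, t, ð, ɸ, ɖ, ɾ, θ, ɱ, ʐ, n, ʂ, tʃ, p, b/ are [−dorsal]; /ɲ/ is [+nasal]; /w, ɥ/ are [+round]. The remaining /ʎ, ʁ, x, j, q, ɣ/ satisfy [+dorsal], [−nasal], [−round].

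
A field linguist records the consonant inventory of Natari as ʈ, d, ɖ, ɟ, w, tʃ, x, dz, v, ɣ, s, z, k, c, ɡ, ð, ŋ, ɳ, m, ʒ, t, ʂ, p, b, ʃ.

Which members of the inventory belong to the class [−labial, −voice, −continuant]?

ʈ, tʃ, k, c, t

Eliminate segments failing any feature: /d, ɖ, ɟ, dz, ɣ, z, ɡ, ð, ŋ, ɳ, ʒ/ are [+voice]; /w, v, m, p, b/ are [+labial]; /x, s, ʂ, ʃ/ are [+continuant]. The remaining /ʈ, tʃ, k, c, t/ satisfy [−labial], [−voice], [−continuant].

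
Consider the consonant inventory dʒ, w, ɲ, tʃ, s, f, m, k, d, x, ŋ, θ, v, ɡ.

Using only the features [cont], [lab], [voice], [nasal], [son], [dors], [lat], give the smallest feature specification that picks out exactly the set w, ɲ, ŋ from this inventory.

[+son, +dors]

The class [+sonorant], [+dorsal] has exactly /w, ɲ, ŋ/ as its extension in this inventory. No smaller conjunction from the listed features achieves this: [+dorsal] alone would also admit /k, x, ɡ/; [+sonorant] alone would also admit /m/; and checking the remaining single features turns up none with this extension.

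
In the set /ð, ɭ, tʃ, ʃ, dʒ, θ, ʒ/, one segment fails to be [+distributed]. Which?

/θ, dʒ, tʃ, ð, ʒ, ʃ/ are all [+distributed]; /ɭ/ (retroflex lateral approximant) is [−distributed].

ɭ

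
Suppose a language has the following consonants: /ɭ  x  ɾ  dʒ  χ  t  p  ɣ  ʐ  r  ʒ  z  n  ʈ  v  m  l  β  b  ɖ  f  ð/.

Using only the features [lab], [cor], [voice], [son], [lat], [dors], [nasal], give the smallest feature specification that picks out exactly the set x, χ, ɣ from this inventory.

The target set is precisely the extension of [+dorsal] in this inventory.

[+dors]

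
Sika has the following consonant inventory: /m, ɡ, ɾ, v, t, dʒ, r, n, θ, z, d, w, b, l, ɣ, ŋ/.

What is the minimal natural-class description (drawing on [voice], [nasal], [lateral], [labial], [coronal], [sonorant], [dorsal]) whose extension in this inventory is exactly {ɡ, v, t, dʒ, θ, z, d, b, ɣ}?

Every target segment is [-sonorant] and no other inventory member is, so one feature is enough.

[-sonorant]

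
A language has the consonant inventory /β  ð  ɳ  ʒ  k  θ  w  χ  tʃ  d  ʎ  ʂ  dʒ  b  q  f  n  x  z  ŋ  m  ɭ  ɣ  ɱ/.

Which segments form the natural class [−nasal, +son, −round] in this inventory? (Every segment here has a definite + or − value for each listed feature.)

The [−nasal] segments are /β, ð, ʒ, k, θ, w, χ, tʃ, d, ʎ, ʂ, dʒ, b, q, f, x, z, ɭ, ɣ/.
Of those, [+sonorant] gives /w, ʎ, ɭ/.
Among these, [−round] leaves /ʎ, ɭ/.

ʎ, ɭ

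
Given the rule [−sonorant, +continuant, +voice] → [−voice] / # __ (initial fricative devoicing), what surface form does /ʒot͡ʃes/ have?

[ʃot͡ʃes]

Only the initial segment /ʒ/ is both word-initial and matches the structural description. It is a voiced postalveolar fricative, so [−sonorant, +continuant, +voice] holds; changing it to [−voice] with all other features held fixed yields /ʃ/ (voiceless postalveolar fricative). No other segment meets both the structural description and the environment, so the output is [ʃot͡ʃes].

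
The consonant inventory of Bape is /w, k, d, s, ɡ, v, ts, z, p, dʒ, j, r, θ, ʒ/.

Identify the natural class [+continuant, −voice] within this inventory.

Among the inventory, the [+continuant] segments are /w, s, v, z, j, r, θ, ʒ/.
Within that set, [−voice] leaves /s, θ/.

s, θ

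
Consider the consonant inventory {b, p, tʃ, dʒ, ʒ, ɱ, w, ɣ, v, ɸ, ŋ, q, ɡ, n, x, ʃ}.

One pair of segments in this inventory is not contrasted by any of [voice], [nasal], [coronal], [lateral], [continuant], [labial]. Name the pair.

w, v

On the given features, /w/ and /v/ have an identical profile: [+voice], [−nasal], [−coronal], [−lateral], [+continuant], [+labial]. No other two segments in the inventory coincide on all 6 features. (They do differ in [sonorant], [round] and [dorsal], which are not among the given features.)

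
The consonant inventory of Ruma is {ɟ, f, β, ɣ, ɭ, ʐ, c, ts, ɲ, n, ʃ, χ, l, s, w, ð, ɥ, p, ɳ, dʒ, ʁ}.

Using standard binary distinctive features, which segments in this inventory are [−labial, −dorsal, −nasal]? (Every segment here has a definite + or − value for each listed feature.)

ɭ, ʐ, ts, ʃ, l, s, ð, dʒ

Eliminate segments failing any feature: /ɟ, ɣ, c, ɲ, χ, ʁ/ are [+dorsal]; /f, β, w, ɥ, p/ are [+labial]; /n, ɳ/ are [+nasal]. The remaining /ɭ, ʐ, ts, ʃ, l, s, ð, dʒ/ satisfy [−labial], [−dorsal], [−nasal].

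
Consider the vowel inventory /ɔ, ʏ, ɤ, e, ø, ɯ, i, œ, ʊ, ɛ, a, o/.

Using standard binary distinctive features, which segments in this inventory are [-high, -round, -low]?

ɤ, e, ɛ

Checking each segment against [-high], [-round], [-low]: /ɤ/ (mid back unrounded tense vowel), /e/ (mid front unrounded tense vowel), /ɛ/ (mid front unrounded lax vowel) satisfy every feature; every other segment in the inventory fails at least one.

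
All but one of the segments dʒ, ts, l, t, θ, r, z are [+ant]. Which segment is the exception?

/z, r, l, t, θ, ts/ are all [+anterior]; /dʒ/ (voiced postalveolar affricate) is [−anterior].

dʒ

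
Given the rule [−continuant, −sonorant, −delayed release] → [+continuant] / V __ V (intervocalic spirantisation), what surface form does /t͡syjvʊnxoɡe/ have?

Only /ɡ/ occurs between two vowels (/o/ __ /e/) and matches the structural description. It is a voiced velar stop, so [−continuant, −sonorant, −delayed release] holds; changing it to [+continuant] with all other features held fixed yields /ɣ/ (voiced velar fricative). No other segment meets both the structural description and the environment, so the output is [t͡syjvʊnxoɣe].

[t͡syjvʊnxoɣe]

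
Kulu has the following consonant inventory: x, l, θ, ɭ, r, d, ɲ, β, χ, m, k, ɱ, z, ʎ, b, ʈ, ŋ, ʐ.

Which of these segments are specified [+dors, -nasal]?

x, χ, k, ʎ

Eliminate segments failing any feature: /l, θ, ɭ, r, d, β, m, ɱ, z, b, ʈ, ʐ/ are [-dorsal]; /ɲ, ŋ/ are [+nasal]. The remaining /x, χ, k, ʎ/ satisfy [+dorsal], [-nasal].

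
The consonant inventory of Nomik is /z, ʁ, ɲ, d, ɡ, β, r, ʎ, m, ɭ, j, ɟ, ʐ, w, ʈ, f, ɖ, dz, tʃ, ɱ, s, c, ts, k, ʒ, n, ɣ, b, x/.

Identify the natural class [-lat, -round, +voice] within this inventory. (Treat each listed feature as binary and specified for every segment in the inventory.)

Checking each segment against [-lateral], [-round], [+voice]: /z/ (voiced alveolar fricative), /ʁ/ (voiced uvular fricative), /ɲ/ (palatal nasal), /d/ (voiced alveolar stop), /ɡ/ (voiced velar stop), /β/ (voiced bilabial fricative), among others, satisfy every feature; every other segment in the inventory fails at least one.

z, ʁ, ɲ, d, ɡ, β, r, m, j, ɟ, ʐ, ɖ, dz, ɱ, ʒ, n, ɣ, b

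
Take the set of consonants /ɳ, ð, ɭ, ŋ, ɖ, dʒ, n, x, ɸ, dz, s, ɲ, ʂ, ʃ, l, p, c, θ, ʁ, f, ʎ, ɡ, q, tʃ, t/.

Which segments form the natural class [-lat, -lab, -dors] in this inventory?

First, the [-lateral] segments are /ɳ, ð, ŋ, ɖ, dʒ, n, x, ɸ, dz, s, ɲ, ʂ, ʃ, p, c, θ, ʁ, f, ɡ, q, tʃ, t/.
Among these, [-labial] gives /ɳ, ð, ŋ, ɖ, dʒ, n, x, dz, s, ɲ, ʂ, ʃ, c, θ, ʁ, ɡ, q, tʃ, t/.
Among these, [-dorsal] leaves /ɳ, ð, ɖ, dʒ, n, dz, s, ʂ, ʃ, θ, tʃ, t/.

ɳ, ð, ɖ, dʒ, n, dz, s, ʂ, ʃ, θ, tʃ, t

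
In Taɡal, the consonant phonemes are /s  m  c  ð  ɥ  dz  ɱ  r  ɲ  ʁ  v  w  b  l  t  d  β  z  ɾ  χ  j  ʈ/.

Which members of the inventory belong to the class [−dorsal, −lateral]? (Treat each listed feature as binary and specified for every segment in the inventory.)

s, m, ð, dz, ɱ, r, v, b, t, d, β, z, ɾ, ʈ

Checking each segment against [−dorsal], [−lateral]: /s/ (voiceless alveolar fricative), /m/ (bilabial nasal), /ð/ (voiced dental fricative), /dz/ (voiced alveolar affricate), /ɱ/ (labiodental nasal), /r/ (alveolar trill), among others, satisfy every feature; every other segment in the inventory fails at least one.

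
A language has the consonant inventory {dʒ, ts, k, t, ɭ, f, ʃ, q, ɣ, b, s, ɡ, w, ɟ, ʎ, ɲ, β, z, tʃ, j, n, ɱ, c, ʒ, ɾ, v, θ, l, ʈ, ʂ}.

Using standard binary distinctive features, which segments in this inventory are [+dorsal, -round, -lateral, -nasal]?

k, q, ɣ, ɡ, ɟ, j, c

Checking each segment against [+dorsal], [-round], [-lateral], [-nasal]: /k/ (voiceless velar stop), /q/ (voiceless uvular stop), /ɣ/ (voiced velar fricative), /ɡ/ (voiced velar stop), /ɟ/ (voiced palatal stop), /j/ (palatal glide), among others, satisfy every feature; every other segment in the inventory fails at least one.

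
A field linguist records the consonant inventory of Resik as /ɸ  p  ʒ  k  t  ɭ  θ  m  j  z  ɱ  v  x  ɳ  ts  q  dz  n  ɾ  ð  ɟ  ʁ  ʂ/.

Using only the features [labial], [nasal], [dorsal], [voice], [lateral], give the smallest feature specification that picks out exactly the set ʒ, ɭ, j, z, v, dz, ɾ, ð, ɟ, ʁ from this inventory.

The class [+voice], [−nasal] has exactly /ʒ, ɭ, j, z, v, dz, ɾ, ð, ɟ, ʁ/ as its extension in this inventory. No smaller conjunction from the listed features achieves this: [−nasal] alone would also admit /ɸ, p, k, t, …/; [+voice] alone would also admit /m, ɱ, ɳ, n/; and checking the remaining single features turns up none with this extension.

[+voice, −nasal]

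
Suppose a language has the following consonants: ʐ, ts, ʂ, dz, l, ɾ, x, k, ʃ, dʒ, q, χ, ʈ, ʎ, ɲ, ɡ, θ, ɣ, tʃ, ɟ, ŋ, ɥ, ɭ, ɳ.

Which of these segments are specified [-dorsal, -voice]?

Eliminate segments failing any feature: /ʐ, dz, l, ɾ, dʒ, ɭ, ɳ/ are [+voice]; /x, k, q, χ, ʎ, ɲ, ɡ, ɣ, ɟ, ŋ, ɥ/ are [+dorsal]. The remaining /ts, ʂ, ʃ, ʈ, θ, tʃ/ satisfy [-dorsal], [-voice].

ts, ʂ, ʃ, ʈ, θ, tʃ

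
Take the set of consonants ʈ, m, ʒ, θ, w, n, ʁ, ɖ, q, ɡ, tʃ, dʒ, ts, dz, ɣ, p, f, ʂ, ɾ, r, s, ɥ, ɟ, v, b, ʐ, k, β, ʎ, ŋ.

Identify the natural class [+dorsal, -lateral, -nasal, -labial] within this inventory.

Eliminate segments failing any feature: /ʈ, m, ʒ, θ, n, ɖ, tʃ, dʒ, ts, dz, p, f, ʂ, ɾ, r, s, v, b, ʐ, β/ are [-dorsal]; /w, ɥ/ are [+labial]; /ʎ/ is [+lateral]; /ŋ/ is [+nasal]. The remaining /ʁ, q, ɡ, ɣ, ɟ, k/ satisfy [+dorsal], [-lateral], [-nasal], [-labial].

ʁ, q, ɡ, ɣ, ɟ, k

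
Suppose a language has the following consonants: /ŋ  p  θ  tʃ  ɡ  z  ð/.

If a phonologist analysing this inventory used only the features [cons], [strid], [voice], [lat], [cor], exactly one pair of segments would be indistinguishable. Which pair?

ɡ, ŋ

On the given features, /ɡ/ and /ŋ/ have an identical profile: [+consonantal], [-strident], [+voice], [-lateral], [-coronal]. No other two segments in the inventory coincide on all 5 features. (They do differ in [sonorant] and [nasal], which are not among the given features.)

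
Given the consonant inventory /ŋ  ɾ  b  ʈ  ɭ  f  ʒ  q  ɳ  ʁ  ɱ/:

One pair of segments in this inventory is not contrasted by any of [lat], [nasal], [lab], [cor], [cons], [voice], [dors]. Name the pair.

ɾ, ʒ

Both /ɾ/ and /ʒ/ are [−lateral], [−nasal], [−labial], [+coronal], [+consonantal], [+voice], [−dorsal]. Since the list omits [sonorant], [strident] and [anterior] — which do distinguish the alveolar tap from the voiced postalveolar fricative — this pair collapses; all other pairs remain distinct.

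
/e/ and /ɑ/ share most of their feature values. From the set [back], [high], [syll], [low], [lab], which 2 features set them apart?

[low], [back]

The two segments share [−high], [+syllabic], [−labial]. The only features from the list on which they differ: /e/ is [−low] while /ɑ/ is [+low]; /e/ is [−back] while /ɑ/ is [+back].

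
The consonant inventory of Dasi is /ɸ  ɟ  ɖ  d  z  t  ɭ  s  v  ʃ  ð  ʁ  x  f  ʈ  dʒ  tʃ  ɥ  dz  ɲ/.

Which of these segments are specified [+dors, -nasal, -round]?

ɟ, ʁ, x

Eliminate segments failing any feature: /ɸ, ɖ, d, z, t, ɭ, s, v, ʃ, ð, f, ʈ, dʒ, tʃ, dz/ are [-dorsal]; /ɥ/ is [+round]; /ɲ/ is [+nasal]. The remaining /ɟ, ʁ, x/ satisfy [+dorsal], [-nasal], [-round].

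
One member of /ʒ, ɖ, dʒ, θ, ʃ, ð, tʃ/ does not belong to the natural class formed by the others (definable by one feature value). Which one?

The remaining segments after removing /ɖ/ share [+distributed]; /ɖ/ (voiced retroflex stop) is [−distributed]. For every other candidate removal, the leftover set fails to share any single feature value that the removed segment lacks.

ɖ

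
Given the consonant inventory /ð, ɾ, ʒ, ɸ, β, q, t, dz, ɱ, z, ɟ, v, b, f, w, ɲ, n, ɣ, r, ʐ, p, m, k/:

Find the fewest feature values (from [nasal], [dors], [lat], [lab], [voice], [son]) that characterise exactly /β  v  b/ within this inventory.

[−son, +voice, +lab]

/β, v, b/ are all [−sonorant], [+voice], [+labial], and no other segment in the inventory matches all three values. Dropping any one of them over-generates: [+voice, +labial] alone would also admit /ɱ, w, m/; [−sonorant, +labial] alone would also admit /ɸ, f, p/; [−sonorant, +voice] alone would also admit /ð, ʒ, dz, z, …/. No other combination of two listed features picks out exactly this set either, so fewer than three features will not do.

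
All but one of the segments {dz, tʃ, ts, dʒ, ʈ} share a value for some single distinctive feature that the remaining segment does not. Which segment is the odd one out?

ʈ

/tʃ, dz, dʒ, ts/ are all [+delayed release], but /ʈ/ (voiceless retroflex stop) is [-delayed release]. No other single segment can be removed to leave a set sharing one feature value that the removed segment lacks, so /ʈ/ is the odd one out.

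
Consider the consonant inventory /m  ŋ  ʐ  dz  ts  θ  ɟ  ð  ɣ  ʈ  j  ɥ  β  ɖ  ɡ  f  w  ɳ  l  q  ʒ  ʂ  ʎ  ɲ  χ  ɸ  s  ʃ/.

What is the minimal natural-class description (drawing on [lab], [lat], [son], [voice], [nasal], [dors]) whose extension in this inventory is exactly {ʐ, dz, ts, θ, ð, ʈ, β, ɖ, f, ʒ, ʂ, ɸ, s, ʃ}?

The class [-sonorant], [-dorsal] has exactly /ʐ, dz, ts, θ, ð, ʈ, β, ɖ, f, ʒ, ʂ, ɸ, s, ʃ/ as its extension in this inventory. No smaller conjunction from the listed features achieves this: [-dorsal] alone would also admit /m, ɳ, l/; [-sonorant] alone would also admit /ɟ, ɣ, ɡ, q, …/; and checking the remaining single features turns up none with this extension.

[-son, -dors]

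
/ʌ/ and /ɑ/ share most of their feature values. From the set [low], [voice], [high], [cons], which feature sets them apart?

[low]

/ʌ/ is the mid back unrounded lax vowel and /ɑ/ is the low back unrounded vowel. Both are [+voice], [-high], [-consonantal]. /ʌ/ is [-low] while /ɑ/ is [+low], so the distinguishing feature is [low].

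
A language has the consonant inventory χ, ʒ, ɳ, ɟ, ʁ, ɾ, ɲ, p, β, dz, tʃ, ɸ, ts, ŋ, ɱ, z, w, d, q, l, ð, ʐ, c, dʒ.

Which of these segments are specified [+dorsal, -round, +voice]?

ɟ, ʁ, ɲ, ŋ

First, the [+dorsal] segments are /χ, ɟ, ʁ, ɲ, ŋ, w, q, c/.
Among these, [-round] gives /χ, ɟ, ʁ, ɲ, ŋ, q, c/.
Of those, [+voice] leaves /ɟ, ʁ, ɲ, ŋ/.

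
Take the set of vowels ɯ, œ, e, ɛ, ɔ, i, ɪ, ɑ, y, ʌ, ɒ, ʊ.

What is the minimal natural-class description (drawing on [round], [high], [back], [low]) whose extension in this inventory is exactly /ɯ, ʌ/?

/ɯ, ʌ/ are all [-low], [+back], [-round], and no other segment in the inventory matches all three values. Dropping any one of them over-generates: [+back, -round] alone would also admit /ɑ/; [-low, -round] alone would also admit /e, ɛ, i, ɪ/; [-low, +back] alone would also admit /ɔ, ʊ/. No other combination of two listed features picks out exactly this set either, so fewer than three features will not do.

[-low, +back, -round]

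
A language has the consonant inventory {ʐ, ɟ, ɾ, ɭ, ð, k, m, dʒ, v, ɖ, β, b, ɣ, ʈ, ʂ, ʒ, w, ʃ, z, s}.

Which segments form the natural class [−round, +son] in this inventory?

ɾ, ɭ, m

The [−round] segments are /ʐ, ɟ, ɾ, ɭ, ð, k, m, dʒ, v, ɖ, β, b, ɣ, ʈ, ʂ, ʒ, ʃ, z, s/.
Intersecting with [+sonorant] leaves /ɾ, ɭ, m/.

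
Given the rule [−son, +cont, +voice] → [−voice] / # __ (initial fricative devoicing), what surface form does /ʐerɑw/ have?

[ʂerɑw]

/ʐ/ satisfies [−son, +cont, +voice] and sits in # __. The [−voice] counterpart of the voiced retroflex fricative is /ʂ/. Other segments in /ʐerɑw/ either fail the structural description or are not in the environment, so the surface form is [ʂerɑw].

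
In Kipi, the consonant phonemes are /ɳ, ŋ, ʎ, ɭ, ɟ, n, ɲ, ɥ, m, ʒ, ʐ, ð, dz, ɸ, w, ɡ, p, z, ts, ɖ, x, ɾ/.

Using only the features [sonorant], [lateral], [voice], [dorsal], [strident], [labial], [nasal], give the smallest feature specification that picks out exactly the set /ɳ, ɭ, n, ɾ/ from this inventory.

[+sonorant, -labial, -dorsal]

The class [+sonorant], [-labial], [-dorsal] has exactly /ɳ, ɭ, n, ɾ/ as its extension in this inventory. No smaller conjunction from the listed features achieves this: [-labial, -dorsal] alone would also admit /ʒ, ʐ, ð, dz, …/; [+sonorant, -dorsal] alone would also admit /m/; [+sonorant, -labial] alone would also admit /ŋ, ʎ, ɲ/; and checking the remaining two-feature bundles turns up none with this extension.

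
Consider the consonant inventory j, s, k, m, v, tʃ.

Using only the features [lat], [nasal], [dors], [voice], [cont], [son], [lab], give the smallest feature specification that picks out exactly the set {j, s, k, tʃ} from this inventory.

The target set is precisely the extension of [−labial] in this inventory.

[−lab]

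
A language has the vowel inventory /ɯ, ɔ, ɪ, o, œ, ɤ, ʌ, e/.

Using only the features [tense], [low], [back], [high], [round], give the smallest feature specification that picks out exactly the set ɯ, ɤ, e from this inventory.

[-round, +tense]

Every target segment is [-round], [+tense]; each remaining inventory member fails at least one of these. Each conjunct is needed — [+tense] alone would also admit /o/; [-round] alone would also admit /ɪ, ʌ/ — and no other single listed feature has exactly this extension, so two is the minimum.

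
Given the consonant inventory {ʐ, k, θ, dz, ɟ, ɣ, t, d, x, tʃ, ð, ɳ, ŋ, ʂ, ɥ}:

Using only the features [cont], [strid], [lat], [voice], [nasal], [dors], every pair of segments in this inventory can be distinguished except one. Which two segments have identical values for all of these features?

On the given features, /ɥ/ and /ɣ/ have an identical profile: [+continuant], [−strident], [−lateral], [+voice], [−nasal], [+dorsal]. No other two segments in the inventory coincide on all 6 features. (They do differ in [sonorant], [labial], [round] and [back], which are not among the given features.)

ɥ, ɣ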